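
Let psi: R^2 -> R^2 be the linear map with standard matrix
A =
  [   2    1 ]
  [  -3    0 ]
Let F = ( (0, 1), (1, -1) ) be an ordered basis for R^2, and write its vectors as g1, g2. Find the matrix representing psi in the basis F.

[[1, -2], [1, 1]]

The j-th column of [psi]_F is [psi(gj)]_F.
psi(g1) = A g1 = (1, 0) = g1 + g2, so column 1 is (1, 1).
Repeating for g2 and assembling the columns gives [[1, -2], [1, 1]].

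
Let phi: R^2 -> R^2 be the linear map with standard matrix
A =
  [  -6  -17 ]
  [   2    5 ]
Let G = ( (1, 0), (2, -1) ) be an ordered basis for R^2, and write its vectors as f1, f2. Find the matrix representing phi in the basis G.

Let P have columns f1, f2. Then [phi]_G = P^(-1) A P.
Here det P = -1, so P^(-1) is integer; computing A P first and then P^(-1)(A P) gives [[-2, 3], [-2, 1]].

[[-2, 3], [-2, 1]]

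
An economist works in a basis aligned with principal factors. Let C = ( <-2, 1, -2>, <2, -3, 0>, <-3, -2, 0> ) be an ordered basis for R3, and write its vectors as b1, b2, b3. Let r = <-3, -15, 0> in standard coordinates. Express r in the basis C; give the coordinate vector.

[r]_C is the unique c with M c = r, where M has columns b1, ..., b3.
Solving this 3x3 system gives c = (0, 3, 3).
Check: 0·b1 + 3b2 + 3b3 = <-3, -15, 0>.

<0, 3, 3>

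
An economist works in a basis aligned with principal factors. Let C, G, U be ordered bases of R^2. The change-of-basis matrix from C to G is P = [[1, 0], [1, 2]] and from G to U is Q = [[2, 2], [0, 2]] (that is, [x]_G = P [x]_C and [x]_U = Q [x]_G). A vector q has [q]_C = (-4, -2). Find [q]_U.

Apply P to get G-coordinates (-4, -8), then Q to get U-coordinates.
The result is [q]_U = (-24, -16).

(-24, -16)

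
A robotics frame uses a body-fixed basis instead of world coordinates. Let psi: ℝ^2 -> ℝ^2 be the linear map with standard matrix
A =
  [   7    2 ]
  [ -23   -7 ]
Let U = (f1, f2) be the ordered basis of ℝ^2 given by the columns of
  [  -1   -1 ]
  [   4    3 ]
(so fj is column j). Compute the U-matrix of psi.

Let P have columns f1, f2. Then [psi]_U = P^(-1) A P.
Here det P = 1, so P^(-1) is integer; computing A P first and then P^(-1)(A P) gives [[-2, -1], [1, 2]].

[[-2, -1], [1, 2]]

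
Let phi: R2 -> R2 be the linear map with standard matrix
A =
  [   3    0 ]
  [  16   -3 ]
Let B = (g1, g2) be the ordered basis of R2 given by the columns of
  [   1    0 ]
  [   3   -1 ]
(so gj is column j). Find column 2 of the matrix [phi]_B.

(0, -3)

Compute phi(g2) = A g2 = (0, 3) in standard coordinates.
Then write this in B-coordinates: solve for y in y_1 g1 + y_2 g2 = (0, 3).
This gives y = (0, -3), which is column 2 of [phi]_B.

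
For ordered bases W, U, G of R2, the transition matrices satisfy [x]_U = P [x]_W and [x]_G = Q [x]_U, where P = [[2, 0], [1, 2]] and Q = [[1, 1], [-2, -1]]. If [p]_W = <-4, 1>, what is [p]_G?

Apply P to get U-coordinates <-8, -2>, then Q to get G-coordinates.
The result is [p]_G = <-10, 18>.

<-10, 18>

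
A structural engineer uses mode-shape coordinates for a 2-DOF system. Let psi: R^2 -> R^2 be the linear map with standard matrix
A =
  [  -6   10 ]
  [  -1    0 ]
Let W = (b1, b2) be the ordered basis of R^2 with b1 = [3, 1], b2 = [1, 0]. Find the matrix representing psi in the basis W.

Let P have columns b1, b2. Then [psi]_W = P^(-1) A P.
Here det P = -1, so P^(-1) is integer; computing A P first and then P^(-1)(A P) gives [[-3, -1], [1, -3]].

[[-3, -1], [1, -3]]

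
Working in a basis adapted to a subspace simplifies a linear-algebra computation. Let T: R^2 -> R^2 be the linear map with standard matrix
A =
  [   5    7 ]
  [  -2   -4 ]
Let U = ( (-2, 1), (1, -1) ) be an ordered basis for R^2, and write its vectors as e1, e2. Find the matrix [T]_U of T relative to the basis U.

The j-th column of [T]_U is [T(ej)]_U.
T(e1) = A e1 = (-3, 0) = 3e1 + 3e2, so column 1 is (3, 3).
Repeating for e2 and assembling the columns gives [[3, 0], [3, -2]].

[[3, 0], [3, -2]]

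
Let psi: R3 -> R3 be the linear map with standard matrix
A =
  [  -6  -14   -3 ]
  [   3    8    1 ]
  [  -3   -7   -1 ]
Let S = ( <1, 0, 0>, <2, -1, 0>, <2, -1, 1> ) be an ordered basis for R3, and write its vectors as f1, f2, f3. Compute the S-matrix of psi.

[[0, -2, -3], [0, 1, 1], [-3, 1, 0]]

The j-th column of [psi]_S is [psi(fj)]_S.
psi(f1) = A f1 = <-6, 3, -3> = 0·f1 + 0·f2 - 3f3, so column 1 is <0, 0, -3>.
Repeating for f2, f3 and assembling the columns gives [[0, -2, -3], [0, 1, 1], [-3, 1, 0]].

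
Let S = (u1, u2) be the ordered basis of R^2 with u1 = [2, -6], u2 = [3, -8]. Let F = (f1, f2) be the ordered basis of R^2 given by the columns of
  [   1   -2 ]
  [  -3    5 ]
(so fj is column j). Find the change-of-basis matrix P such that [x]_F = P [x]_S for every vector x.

Take x = uj: its S-coordinates are the j-th standard unit vector, so P e_j — column j of P — equals [uj]_F.
u1 = 2f1 + 0·f2, giving column 1 = [2, 0]; repeating for each j gives P = [[2, 1], [0, -1]].

[[2, 1], [0, -1]]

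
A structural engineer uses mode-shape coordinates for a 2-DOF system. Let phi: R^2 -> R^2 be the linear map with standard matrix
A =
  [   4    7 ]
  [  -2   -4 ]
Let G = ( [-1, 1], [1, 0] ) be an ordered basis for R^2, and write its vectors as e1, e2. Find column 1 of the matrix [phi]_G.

Compute phi(e1) = A e1 = [3, -2] in standard coordinates.
Then write this in G-coordinates: solve for y in y_1 e1 + y_2 e2 = [3, -2].
This gives y = [-2, 1], which is column 1 of [phi]_G.

[-2, 1]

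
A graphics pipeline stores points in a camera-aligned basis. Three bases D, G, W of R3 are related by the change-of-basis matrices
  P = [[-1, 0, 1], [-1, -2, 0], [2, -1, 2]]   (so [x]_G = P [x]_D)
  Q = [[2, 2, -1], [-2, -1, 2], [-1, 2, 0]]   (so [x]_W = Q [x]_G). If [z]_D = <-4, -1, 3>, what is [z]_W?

<27, -22, 5>

First [z]_G = P [z]_D = <7, 6, -1>.
Then [z]_W = Q [z]_G = <27, -22, 5>.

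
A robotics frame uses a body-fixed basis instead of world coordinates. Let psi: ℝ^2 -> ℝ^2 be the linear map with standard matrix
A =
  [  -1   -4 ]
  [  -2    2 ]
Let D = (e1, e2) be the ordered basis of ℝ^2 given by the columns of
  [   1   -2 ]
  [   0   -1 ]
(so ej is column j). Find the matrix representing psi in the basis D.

The j-th column of [psi]_D is [psi(ej)]_D.
psi(e1) = A e1 = [-1, -2] = 3e1 + 2e2, so column 1 is [3, 2].
Repeating for e2 and assembling the columns gives [[3, 2], [2, -2]].

[[3, 2], [2, -2]]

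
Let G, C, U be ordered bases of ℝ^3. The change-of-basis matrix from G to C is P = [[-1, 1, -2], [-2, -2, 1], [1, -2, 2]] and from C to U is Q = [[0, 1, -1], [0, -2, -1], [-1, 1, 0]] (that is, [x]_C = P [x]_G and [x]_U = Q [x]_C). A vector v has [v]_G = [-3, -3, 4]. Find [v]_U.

Composing the changes, [v]_U = Q P [v]_G.
Q P = [[-3, 0, -1], [3, 6, -4], [-1, -3, 3]]; applying this to [-3, -3, 4] gives [5, -43, 24].

[5, -43, 24]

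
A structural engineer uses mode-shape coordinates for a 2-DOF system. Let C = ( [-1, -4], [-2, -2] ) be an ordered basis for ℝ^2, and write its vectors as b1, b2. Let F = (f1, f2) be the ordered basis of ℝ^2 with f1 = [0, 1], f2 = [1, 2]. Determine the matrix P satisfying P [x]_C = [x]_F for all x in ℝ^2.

Take x = bj: its C-coordinates are the j-th standard unit vector, so P e_j — column j of P — equals [bj]_F.
b1 = -2f1 - f2, giving column 1 = [-2, -1]; repeating for each j gives P = [[-2, 2], [-1, -2]].

[[-2, 2], [-1, -2]]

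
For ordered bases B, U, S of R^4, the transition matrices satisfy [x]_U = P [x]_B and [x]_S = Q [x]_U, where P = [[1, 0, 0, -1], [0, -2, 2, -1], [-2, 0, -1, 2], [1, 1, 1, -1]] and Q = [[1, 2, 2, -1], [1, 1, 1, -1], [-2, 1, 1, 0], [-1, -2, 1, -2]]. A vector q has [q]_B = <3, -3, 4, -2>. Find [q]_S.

Apply P to get U-coordinates <5, 16, -14, 6>, then Q to get S-coordinates.
The result is [q]_S = <3, 1, -8, -63>.

<3, 1, -8, -63>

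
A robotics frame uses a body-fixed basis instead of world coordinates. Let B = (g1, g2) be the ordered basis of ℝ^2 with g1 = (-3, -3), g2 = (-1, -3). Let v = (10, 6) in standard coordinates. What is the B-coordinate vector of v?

(-4, 2)

Write v = c_1 g1 + c_2 g2 and solve for the c_i.
System: -3c_1 - c_2 = 10, -3c_1 - 3c_2 = 6; solving gives c_1 = -4, c_2 = 2.
Check: -4g1 + 2g2 = (10, 6).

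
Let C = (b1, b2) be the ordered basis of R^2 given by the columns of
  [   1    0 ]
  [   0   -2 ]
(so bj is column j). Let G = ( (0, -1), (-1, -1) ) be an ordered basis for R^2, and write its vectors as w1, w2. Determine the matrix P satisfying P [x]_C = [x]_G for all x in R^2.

Column j of P is [bj]_G, since P maps C-coordinates to G-coordinates.
Expressing b1 in G: b1 = w1 - w2, so column 1 of P is (1, -1).
Doing the same for each bj gives P = [[1, 2], [-1, 0]].

[[1, 2], [-1, 0]]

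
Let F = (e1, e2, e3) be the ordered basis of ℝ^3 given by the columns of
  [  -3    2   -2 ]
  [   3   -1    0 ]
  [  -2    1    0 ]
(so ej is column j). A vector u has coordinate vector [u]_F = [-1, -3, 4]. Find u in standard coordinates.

[-11, 0, -1]

The coordinates say u = -e1 - 3e2 + 4e3; adding the scaled basis vectors gives [-11, 0, -1].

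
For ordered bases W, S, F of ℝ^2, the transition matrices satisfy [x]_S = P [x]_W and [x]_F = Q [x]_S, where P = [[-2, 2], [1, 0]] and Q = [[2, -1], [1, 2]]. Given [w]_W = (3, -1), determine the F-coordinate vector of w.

Apply P to get S-coordinates (-8, 3), then Q to get F-coordinates.
The result is [w]_F = (-19, -2).

(-19, -2)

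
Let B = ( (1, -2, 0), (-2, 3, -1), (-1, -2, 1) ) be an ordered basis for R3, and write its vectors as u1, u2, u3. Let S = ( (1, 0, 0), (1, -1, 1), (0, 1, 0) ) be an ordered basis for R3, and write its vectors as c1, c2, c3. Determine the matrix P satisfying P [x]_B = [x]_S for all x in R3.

[[1, -1, -2], [0, -1, 1], [-2, 2, -1]]

Take x = uj: its B-coordinates are the j-th standard unit vector, so P e_j — column j of P — equals [uj]_S.
u1 = c1 + 0·c2 - 2c3, giving column 1 = (1, 0, -2); repeating for each j gives P = [[1, -1, -2], [0, -1, 1], [-2, 2, -1]].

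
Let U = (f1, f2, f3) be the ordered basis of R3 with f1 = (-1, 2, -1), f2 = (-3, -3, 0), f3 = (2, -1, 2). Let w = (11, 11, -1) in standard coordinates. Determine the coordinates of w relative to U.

We seek scalars with c_1 f1 + ... + c_3 f3 = w; equivalently solve M c = w where the columns of M are f1, ..., f3.
Gaussian elimination on [M | w] yields c = (-1, -4, -1).
Check: -f1 - 4f2 - f3 = (11, 11, -1).

(-1, -4, -1)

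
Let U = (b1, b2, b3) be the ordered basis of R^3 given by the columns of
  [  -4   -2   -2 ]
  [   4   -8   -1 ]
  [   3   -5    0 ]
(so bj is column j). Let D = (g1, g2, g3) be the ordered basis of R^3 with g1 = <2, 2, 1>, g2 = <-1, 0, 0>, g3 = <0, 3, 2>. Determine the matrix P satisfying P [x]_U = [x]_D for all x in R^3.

Column j of P is [bj]_D, since P maps U-coordinates to D-coordinates.
Expressing b1 in D: b1 = -g1 + 2g2 + 2g3, so column 1 of P is <-1, 2, 2>.
Doing the same for each bj gives P = [[-1, -1, -2], [2, 0, -2], [2, -2, 1]].

[[-1, -1, -2], [2, 0, -2], [2, -2, 1]]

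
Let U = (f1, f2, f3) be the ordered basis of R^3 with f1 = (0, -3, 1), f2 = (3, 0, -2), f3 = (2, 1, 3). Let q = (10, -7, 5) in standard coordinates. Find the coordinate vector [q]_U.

Write q = c_1 f1 + ... + c_3 f3 and solve for the c_i.
Gaussian elimination on [M | q] yields c = (3, 2, 2).
Check: 3f1 + 2f2 + 2f3 = (10, -7, 5).

(3, 2, 2)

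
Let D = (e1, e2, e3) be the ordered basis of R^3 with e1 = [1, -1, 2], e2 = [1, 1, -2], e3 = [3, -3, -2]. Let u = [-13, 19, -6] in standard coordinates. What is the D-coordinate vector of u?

Write u = c_1 e1 + ... + c_3 e3 and solve for the c_i.
Solving this 3x3 system gives c = (-4, 3, -4).
Check: -4e1 + 3e2 - 4e3 = [-13, 19, -6].

[-4, 3, -4]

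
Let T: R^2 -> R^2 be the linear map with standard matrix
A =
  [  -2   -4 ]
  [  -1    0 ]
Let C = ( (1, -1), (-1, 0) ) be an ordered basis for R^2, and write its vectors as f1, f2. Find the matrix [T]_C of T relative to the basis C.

[[1, -1], [-1, -3]]

With P the matrix whose columns are f1, f2, [T]_C = P^(-1) A P.
Column by column: T(f1) = A f1 = (2, -1); its C-coordinates (1, -1) give column 1.
Continuing for each basis vector yields [T]_C = [[1, -1], [-1, -3]].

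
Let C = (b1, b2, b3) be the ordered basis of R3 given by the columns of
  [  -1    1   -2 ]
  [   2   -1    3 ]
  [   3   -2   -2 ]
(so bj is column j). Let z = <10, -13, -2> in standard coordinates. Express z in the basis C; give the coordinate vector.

<0, 4, -3>

We seek scalars with c_1 b1 + ... + c_3 b3 = z; equivalently solve M c = z where the columns of M are b1, ..., b3.
Solving this 3x3 system gives c = (0, 4, -3).
Check: 0·b1 + 4b2 - 3b3 = <10, -13, -2>.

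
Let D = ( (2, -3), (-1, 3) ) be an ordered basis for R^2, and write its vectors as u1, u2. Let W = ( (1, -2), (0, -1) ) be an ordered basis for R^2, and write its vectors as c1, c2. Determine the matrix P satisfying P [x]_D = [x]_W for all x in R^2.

Let M have columns uj and N have columns cj. Then for every x, N [x]_W = x = M [x]_D, so P = N^(-1) M.
Since det N = -1, N^(-1) has integer entries; multiplying gives P = [[2, -1], [-1, -1]].

[[2, -1], [-1, -1]]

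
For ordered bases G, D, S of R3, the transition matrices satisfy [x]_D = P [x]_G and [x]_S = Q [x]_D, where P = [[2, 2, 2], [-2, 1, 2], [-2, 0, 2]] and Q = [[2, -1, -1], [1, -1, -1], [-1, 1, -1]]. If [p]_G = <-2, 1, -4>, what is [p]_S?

First [p]_D = P [p]_G = <-10, -3, -4>.
Then [p]_S = Q [p]_D = <-13, -3, 11>.

<-13, -3, 11>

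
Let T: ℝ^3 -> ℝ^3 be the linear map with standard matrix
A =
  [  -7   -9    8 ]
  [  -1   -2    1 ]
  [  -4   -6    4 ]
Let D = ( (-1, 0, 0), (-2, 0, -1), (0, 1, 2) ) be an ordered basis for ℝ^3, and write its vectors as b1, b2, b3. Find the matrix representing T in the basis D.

[[-3, -2, -3], [-2, -2, -2], [1, 1, 0]]

With P the matrix whose columns are b1, ..., b3, [T]_D = P^(-1) A P.
Column by column: T(b1) = A b1 = (7, 1, 4); its D-coordinates (-3, -2, 1) give column 1.
Continuing for each basis vector yields [T]_D = [[-3, -2, -3], [-2, -2, -2], [1, 1, 0]].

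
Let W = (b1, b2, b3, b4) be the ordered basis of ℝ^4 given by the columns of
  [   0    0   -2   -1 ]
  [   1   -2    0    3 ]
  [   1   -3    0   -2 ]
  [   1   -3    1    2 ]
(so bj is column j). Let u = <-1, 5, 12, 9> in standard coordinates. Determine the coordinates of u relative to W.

<4, -2, 1, -1>

[u]_W is the unique c with M c = u, where M has columns b1, ..., b4.
Solving this 4x4 system gives c = (4, -2, 1, -1).
Check: 4b1 - 2b2 + b3 - b4 = <-1, 5, 12, 9>.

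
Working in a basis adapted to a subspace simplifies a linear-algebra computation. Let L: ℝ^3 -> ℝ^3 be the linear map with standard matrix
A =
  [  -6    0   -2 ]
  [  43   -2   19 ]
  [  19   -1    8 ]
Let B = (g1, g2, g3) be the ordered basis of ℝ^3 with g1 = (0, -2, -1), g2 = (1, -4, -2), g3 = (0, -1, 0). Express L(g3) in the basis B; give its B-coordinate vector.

(-1, 0, 0)

Column 3 of [L]_B is the B-coordinate vector of L(g3).
In standard coordinates L(g3) = A g3 = (0, 2, 1).
Converting to B: (0, 2, 1) = -g1 + 0·g2 + 0·g3, so the coordinate vector is (-1, 0, 0).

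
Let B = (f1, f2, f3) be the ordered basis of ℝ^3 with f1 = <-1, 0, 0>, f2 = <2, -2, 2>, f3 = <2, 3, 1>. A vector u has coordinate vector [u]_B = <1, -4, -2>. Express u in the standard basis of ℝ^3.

<-13, 2, -10>

The coordinates say u = f1 - 4f2 - 2f3; adding the scaled basis vectors gives <-13, 2, -10>.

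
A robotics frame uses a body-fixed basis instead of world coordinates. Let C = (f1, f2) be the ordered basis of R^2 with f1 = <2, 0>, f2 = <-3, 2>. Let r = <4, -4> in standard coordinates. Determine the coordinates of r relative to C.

We seek scalars with c_1 f1 + c_2 f2 = r; equivalently solve M c = r where the columns of M are f1, f2.
System: 2c_1 - 3c_2 = 4, 0c_1 + 2c_2 = -4; solving gives c_1 = -1, c_2 = -2.
Check: -f1 - 2f2 = <4, -4>.

<-1, -2>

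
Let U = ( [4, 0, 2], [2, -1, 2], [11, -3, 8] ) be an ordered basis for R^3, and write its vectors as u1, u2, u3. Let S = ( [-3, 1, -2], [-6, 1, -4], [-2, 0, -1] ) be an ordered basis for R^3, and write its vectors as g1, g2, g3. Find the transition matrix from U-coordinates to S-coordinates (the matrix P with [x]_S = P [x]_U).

Let M have columns uj and N have columns gj. Then for every x, N [x]_S = x = M [x]_U, so P = N^(-1) M.
Since det N = 1, N^(-1) has integer entries; multiplying gives P = [[0, 0, -1], [0, -1, -2], [-2, 2, 2]].

[[0, 0, -1], [0, -1, -2], [-2, 2, 2]]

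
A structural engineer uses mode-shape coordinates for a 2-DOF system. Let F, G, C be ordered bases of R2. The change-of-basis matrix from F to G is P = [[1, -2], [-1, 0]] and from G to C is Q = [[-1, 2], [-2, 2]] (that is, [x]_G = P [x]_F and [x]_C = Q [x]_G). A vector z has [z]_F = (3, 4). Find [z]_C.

(-1, 4)

Composing the changes, [z]_C = Q P [z]_F.
Q P = [[-3, 2], [-4, 4]]; applying this to (3, 4) gives (-1, 4).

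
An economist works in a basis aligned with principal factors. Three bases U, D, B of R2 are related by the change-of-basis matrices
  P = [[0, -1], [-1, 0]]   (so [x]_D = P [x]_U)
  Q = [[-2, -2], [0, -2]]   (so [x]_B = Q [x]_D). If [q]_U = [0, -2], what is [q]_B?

Composing the changes, [q]_B = Q P [q]_U.
Q P = [[2, 2], [2, 0]]; applying this to [0, -2] gives [-4, 0].

[-4, 0]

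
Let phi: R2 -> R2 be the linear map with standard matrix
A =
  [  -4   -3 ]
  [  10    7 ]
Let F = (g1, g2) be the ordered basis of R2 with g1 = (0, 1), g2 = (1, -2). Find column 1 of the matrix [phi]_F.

Compute phi(g1) = A g1 = (-3, 7) in standard coordinates.
Then write this in F-coordinates: solve for y in y_1 g1 + y_2 g2 = (-3, 7).
This gives y = (1, -3), which is column 1 of [phi]_F.

(1, -3)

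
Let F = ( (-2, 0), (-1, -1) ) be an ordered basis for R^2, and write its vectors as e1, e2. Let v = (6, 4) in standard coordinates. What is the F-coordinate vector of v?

Write v = c_1 e1 + c_2 e2 and solve for the c_i.
System: -2c_1 - c_2 = 6, 0c_1 - c_2 = 4; solving gives c_1 = -1, c_2 = -4.
Check: -e1 - 4e2 = (6, 4).

(-1, -4)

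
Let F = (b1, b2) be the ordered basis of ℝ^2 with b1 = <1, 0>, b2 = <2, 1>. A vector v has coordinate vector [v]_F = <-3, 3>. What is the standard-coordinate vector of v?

The coordinates say v = -3b1 + 3b2; adding the scaled basis vectors gives <3, 3>.

<3, 3>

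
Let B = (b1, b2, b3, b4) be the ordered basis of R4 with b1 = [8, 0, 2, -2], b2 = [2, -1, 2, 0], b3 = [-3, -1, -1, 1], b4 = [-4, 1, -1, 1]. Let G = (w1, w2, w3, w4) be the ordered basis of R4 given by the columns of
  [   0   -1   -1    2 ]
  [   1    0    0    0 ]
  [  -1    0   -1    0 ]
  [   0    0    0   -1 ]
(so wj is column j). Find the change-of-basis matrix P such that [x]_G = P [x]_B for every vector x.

[[0, -1, -1, 1], [-2, -1, -1, 2], [-2, -1, 2, 0], [2, 0, -1, -1]]

Let M have columns bj and N have columns wj. Then for every x, N [x]_G = x = M [x]_B, so P = N^(-1) M.
Since det N = 1, N^(-1) has integer entries; multiplying gives P = [[0, -1, -1, 1], [-2, -1, -1, 2], [-2, -1, 2, 0], [2, 0, -1, -1]].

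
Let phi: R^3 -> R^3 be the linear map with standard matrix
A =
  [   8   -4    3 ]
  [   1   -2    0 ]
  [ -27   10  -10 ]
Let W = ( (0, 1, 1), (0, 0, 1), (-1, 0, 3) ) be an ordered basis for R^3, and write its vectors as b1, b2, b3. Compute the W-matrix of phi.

[[-2, 0, -1], [-1, -1, 1], [1, -3, -1]]

Let P have columns b1, ..., b3. Then [phi]_W = P^(-1) A P.
Here det P = -1, so P^(-1) is integer; computing A P first and then P^(-1)(A P) gives [[-2, 0, -1], [-1, -1, 1], [1, -3, -1]].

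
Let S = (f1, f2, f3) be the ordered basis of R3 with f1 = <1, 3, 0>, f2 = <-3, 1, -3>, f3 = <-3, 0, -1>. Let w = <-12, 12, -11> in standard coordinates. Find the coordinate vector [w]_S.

Write w = c_1 f1 + ... + c_3 f3 and solve for the c_i.
Gaussian elimination on [M | w] yields c = (3, 3, 2).
Check: 3f1 + 3f2 + 2f3 = <-12, 12, -11>.

<3, 3, 2>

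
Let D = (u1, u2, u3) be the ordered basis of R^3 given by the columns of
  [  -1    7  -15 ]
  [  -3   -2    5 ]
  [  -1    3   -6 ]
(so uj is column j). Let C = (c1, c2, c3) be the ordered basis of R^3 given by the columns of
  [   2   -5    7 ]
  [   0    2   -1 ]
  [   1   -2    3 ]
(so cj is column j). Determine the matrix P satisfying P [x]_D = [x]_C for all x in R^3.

[[-2, 1, 1], [-2, -1, 2], [-1, 0, -1]]

Take x = uj: its D-coordinates are the j-th standard unit vector, so P e_j — column j of P — equals [uj]_C.
u1 = -2c1 - 2c2 - c3, giving column 1 = (-2, -2, -1); repeating for each j gives P = [[-2, 1, 1], [-2, -1, 2], [-1, 0, -1]].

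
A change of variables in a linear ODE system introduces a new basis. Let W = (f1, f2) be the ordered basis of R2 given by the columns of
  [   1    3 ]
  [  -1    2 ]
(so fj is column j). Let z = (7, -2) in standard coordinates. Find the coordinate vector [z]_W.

Write z = c_1 f1 + c_2 f2 and solve for the c_i.
System: c_1 + 3c_2 = 7, -c_1 + 2c_2 = -2; solving gives c_1 = 4, c_2 = 1.
Check: 4f1 + f2 = (7, -2).

(4, 1)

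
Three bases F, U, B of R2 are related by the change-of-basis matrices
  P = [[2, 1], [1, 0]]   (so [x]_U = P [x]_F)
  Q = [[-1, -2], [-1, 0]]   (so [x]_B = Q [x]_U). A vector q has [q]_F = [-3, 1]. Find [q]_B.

First [q]_U = P [q]_F = [-5, -3].
Then [q]_B = Q [q]_U = [11, 5].

[11, 5]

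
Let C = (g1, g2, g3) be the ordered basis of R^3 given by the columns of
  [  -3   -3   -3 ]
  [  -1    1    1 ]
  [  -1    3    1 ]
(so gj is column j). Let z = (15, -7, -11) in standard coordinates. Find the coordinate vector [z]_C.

(1, -2, -4)

We seek scalars with c_1 g1 + ... + c_3 g3 = z; equivalently solve M c = z where the columns of M are g1, ..., g3.
Gaussian elimination on [M | z] yields c = (1, -2, -4).
Check: g1 - 2g2 - 4g3 = (15, -7, -11).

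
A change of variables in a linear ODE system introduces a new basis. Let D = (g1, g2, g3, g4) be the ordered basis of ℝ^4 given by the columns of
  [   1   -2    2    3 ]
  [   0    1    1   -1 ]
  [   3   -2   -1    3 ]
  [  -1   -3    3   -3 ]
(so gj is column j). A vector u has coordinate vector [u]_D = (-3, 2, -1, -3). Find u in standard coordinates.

(-18, 4, -21, 3)

By definition u = -3g1 + 2g2 - g3 - 3g4.
Summing componentwise gives (-18, 4, -21, 3).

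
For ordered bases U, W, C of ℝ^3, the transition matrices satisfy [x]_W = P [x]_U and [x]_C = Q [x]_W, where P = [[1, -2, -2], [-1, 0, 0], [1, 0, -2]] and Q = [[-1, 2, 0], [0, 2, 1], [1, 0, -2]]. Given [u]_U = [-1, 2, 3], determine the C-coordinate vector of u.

First [u]_W = P [u]_U = [-11, 1, -7].
Then [u]_C = Q [u]_W = [13, -5, 3].

[13, -5, 3]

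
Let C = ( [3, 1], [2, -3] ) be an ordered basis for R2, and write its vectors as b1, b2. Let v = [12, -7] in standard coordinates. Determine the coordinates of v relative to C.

Write v = c_1 b1 + c_2 b2 and solve for the c_i.
System: 3c_1 + 2c_2 = 12, c_1 - 3c_2 = -7; solving gives c_1 = 2, c_2 = 3.
Check: 2b1 + 3b2 = [12, -7].

[2, 3]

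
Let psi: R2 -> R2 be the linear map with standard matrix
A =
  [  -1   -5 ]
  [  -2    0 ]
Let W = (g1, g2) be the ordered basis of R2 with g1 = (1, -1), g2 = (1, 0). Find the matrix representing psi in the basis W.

[[2, 2], [2, -3]]

With P the matrix whose columns are g1, g2, [psi]_W = P^(-1) A P.
Column by column: psi(g1) = A g1 = (4, -2); its W-coordinates (2, 2) give column 1.
Continuing for each basis vector yields [psi]_W = [[2, 2], [2, -3]].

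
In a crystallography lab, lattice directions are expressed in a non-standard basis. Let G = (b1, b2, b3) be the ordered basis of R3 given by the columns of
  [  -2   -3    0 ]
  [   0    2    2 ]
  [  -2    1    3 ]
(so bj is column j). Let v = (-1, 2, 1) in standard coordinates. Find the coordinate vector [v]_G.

(2, -1, 2)

We seek scalars with c_1 b1 + ... + c_3 b3 = v; equivalently solve M c = v where the columns of M are b1, ..., b3.
Row-reducing the augmented matrix [M | v] gives c = (2, -1, 2).
Check: 2b1 - b2 + 2b3 = (-1, 2, 1).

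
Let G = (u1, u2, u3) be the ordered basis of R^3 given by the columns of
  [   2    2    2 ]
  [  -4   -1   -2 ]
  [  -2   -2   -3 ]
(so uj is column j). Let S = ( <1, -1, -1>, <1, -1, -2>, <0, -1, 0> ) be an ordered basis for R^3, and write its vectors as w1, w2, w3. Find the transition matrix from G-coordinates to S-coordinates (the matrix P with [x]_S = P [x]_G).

Column j of P is [uj]_S, since P maps G-coordinates to S-coordinates.
Expressing u1 in S: u1 = 2w1 + 0·w2 + 2w3, so column 1 of P is <2, 0, 2>.
Doing the same for each uj gives P = [[2, 2, 1], [0, 0, 1], [2, -1, 0]].

[[2, 2, 1], [0, 0, 1], [2, -1, 0]]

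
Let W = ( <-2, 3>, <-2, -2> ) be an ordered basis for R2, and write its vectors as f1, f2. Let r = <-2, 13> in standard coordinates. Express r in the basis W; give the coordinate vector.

We seek scalars with c_1 f1 + c_2 f2 = r; equivalently solve M c = r where the columns of M are f1, f2.
System: -2c_1 - 2c_2 = -2, 3c_1 - 2c_2 = 13; solving gives c_1 = 3, c_2 = -2.
Check: 3f1 - 2f2 = <-2, 13>.

<3, -2>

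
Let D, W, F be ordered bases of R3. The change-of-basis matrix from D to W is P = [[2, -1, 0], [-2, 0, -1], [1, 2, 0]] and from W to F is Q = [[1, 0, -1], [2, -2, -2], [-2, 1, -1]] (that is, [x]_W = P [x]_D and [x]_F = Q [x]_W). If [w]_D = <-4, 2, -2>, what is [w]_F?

First [w]_W = P [w]_D = <-10, 10, 0>.
Then [w]_F = Q [w]_W = <-10, -40, 30>.

<-10, -40, 30>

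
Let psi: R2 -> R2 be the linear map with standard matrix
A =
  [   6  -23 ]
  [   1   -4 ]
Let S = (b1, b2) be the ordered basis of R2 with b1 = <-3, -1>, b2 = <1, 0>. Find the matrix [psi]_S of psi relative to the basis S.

[[-1, -1], [2, 3]]

With P the matrix whose columns are b1, b2, [psi]_S = P^(-1) A P.
Column by column: psi(b1) = A b1 = <5, 1>; its S-coordinates <-1, 2> give column 1.
Continuing for each basis vector yields [psi]_S = [[-1, -1], [2, 3]].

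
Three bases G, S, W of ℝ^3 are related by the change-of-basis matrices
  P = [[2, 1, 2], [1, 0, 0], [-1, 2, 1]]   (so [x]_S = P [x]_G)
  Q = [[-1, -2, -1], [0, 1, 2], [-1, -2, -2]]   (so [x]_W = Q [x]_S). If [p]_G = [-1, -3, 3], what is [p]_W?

[3, -5, 5]

First [p]_S = P [p]_G = [1, -1, -2].
Then [p]_W = Q [p]_S = [3, -5, 5].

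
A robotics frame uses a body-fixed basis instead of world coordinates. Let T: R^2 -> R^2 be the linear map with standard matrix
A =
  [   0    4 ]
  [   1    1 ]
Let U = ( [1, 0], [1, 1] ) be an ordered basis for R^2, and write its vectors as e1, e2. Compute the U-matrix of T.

[[-1, 2], [1, 2]]

The j-th column of [T]_U is [T(ej)]_U.
T(e1) = A e1 = [0, 1] = -e1 + e2, so column 1 is [-1, 1].
Repeating for e2 and assembling the columns gives [[-1, 2], [1, 2]].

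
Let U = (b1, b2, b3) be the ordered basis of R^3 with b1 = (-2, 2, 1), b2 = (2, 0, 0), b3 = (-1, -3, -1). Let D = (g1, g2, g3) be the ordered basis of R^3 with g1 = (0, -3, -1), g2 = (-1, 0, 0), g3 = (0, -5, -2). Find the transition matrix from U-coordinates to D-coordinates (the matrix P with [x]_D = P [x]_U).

[[1, 0, 1], [2, -2, 1], [-1, 0, 0]]

Column j of P is [bj]_D, since P maps U-coordinates to D-coordinates.
Expressing b1 in D: b1 = g1 + 2g2 - g3, so column 1 of P is (1, 2, -1).
Doing the same for each bj gives P = [[1, 0, 1], [2, -2, 1], [-1, 0, 0]].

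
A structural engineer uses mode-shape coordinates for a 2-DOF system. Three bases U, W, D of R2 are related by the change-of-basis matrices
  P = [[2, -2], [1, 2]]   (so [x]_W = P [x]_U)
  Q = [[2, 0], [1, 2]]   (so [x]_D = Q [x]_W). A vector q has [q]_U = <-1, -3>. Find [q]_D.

Composing the changes, [q]_D = Q P [q]_U.
Q P = [[4, -4], [4, 2]]; applying this to <-1, -3> gives <8, -10>.

<8, -10>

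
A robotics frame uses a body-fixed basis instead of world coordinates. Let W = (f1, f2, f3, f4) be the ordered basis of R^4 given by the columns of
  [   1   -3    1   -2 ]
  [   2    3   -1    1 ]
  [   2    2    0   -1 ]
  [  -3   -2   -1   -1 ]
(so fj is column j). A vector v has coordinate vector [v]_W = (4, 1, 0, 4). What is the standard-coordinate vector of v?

v = M [v]_W, where M has columns f1, ..., f4.
Carrying out the matrix-vector product, v = (-7, 15, 6, -18).

(-7, 15, 6, -18)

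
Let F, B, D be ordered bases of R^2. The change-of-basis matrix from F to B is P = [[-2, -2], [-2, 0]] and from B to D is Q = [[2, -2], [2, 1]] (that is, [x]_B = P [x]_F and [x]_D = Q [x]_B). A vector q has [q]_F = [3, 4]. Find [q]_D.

[-16, -34]

Apply P to get B-coordinates [-14, -6], then Q to get D-coordinates.
The result is [q]_D = [-16, -34].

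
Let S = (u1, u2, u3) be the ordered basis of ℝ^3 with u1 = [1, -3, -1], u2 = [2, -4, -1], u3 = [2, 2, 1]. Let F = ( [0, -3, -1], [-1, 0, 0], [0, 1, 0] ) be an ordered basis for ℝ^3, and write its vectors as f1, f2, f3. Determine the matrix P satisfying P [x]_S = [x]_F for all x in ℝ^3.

[[1, 1, -1], [-1, -2, -2], [0, -1, -1]]

Take x = uj: its S-coordinates are the j-th standard unit vector, so P e_j — column j of P — equals [uj]_F.
u1 = f1 - f2 + 0·f3, giving column 1 = [1, -1, 0]; repeating for each j gives P = [[1, 1, -1], [-1, -2, -2], [0, -1, -1]].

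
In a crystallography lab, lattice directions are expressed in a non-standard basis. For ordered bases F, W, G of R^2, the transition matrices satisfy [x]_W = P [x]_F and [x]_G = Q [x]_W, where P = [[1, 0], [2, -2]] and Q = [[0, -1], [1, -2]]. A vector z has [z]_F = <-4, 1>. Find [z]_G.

<10, 16>

Composing the changes, [z]_G = Q P [z]_F.
Q P = [[-2, 2], [-3, 4]]; applying this to <-4, 1> gives <10, 16>.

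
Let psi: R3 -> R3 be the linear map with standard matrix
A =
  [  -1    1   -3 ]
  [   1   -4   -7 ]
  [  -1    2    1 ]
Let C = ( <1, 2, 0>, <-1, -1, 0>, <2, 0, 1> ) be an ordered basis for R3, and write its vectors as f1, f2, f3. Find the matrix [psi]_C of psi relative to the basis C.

Let P have columns f1, ..., f3. Then [psi]_C = P^(-1) A P.
Here det P = 1, so P^(-1) is integer; computing A P first and then P^(-1)(A P) gives [[-2, 1, -2], [3, -1, 1], [3, -1, -1]].

[[-2, 1, -2], [3, -1, 1], [3, -1, -1]]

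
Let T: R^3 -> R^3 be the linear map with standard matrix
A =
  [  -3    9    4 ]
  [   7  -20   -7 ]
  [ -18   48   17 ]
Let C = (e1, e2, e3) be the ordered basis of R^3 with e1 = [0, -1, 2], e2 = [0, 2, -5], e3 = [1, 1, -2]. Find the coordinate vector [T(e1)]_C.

Compute T(e1) = A e1 = [-1, 6, -14] in standard coordinates.
Then write this in C-coordinates: solve for y in y_1 e1 + ... + y_3 e3 = [-1, 6, -14].
This gives y = [-3, 2, -1], which is column 1 of [T]_C.

[-3, 2, -1]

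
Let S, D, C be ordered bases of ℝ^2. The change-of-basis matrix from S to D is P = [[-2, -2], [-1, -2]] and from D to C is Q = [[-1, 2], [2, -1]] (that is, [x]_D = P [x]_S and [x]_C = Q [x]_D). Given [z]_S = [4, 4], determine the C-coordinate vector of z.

First [z]_D = P [z]_S = [-16, -12].
Then [z]_C = Q [z]_D = [-8, -20].

[-8, -20]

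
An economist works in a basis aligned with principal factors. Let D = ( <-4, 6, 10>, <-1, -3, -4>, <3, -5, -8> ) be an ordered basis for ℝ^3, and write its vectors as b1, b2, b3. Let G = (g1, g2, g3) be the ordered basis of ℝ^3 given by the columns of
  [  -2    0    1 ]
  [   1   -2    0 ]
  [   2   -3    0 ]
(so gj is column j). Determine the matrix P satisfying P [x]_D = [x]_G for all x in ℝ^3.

[[2, 1, -1], [-2, 2, 2], [0, 1, 1]]

Let M have columns bj and N have columns gj. Then for every x, N [x]_G = x = M [x]_D, so P = N^(-1) M.
Since det N = 1, N^(-1) has integer entries; multiplying gives P = [[2, 1, -1], [-2, 2, 2], [0, 1, 1]].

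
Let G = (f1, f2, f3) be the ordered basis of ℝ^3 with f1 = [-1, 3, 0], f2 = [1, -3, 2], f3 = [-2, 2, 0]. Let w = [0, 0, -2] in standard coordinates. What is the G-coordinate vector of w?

[-1, -1, 0]

Write w = c_1 f1 + ... + c_3 f3 and solve for the c_i.
Gaussian elimination on [M | w] yields c = (-1, -1, 0).
Check: -f1 - f2 + 0·f3 = [0, 0, -2].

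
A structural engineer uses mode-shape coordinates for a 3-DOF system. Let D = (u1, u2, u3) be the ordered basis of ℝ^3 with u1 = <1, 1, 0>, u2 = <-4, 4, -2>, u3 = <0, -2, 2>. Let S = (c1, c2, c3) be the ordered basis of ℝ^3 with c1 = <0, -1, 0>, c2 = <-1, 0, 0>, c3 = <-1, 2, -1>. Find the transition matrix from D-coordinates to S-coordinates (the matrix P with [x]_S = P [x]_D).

[[-1, 0, -2], [-1, 2, 2], [0, 2, -2]]

Column j of P is [uj]_S, since P maps D-coordinates to S-coordinates.
Expressing u1 in S: u1 = -c1 - c2 + 0·c3, so column 1 of P is <-1, -1, 0>.
Doing the same for each uj gives P = [[-1, 0, -2], [-1, 2, 2], [0, 2, -2]].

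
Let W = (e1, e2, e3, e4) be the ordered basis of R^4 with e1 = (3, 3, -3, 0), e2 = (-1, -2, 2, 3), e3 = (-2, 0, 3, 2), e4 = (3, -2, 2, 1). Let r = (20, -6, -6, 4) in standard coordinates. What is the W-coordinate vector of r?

(2, 3, -4, 3)

We seek scalars with c_1 e1 + ... + c_4 e4 = r; equivalently solve M c = r where the columns of M are e1, ..., e4.
Gaussian elimination on [M | r] yields c = (2, 3, -4, 3).
Check: 2e1 + 3e2 - 4e3 + 3e4 = (20, -6, -6, 4).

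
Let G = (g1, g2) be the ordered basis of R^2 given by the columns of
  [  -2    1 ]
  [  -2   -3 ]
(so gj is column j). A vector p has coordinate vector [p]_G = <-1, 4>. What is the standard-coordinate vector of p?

p = M [p]_G, where M has columns g1, g2.
Carrying out the matrix-vector product, p = <6, -10>.

<6, -10>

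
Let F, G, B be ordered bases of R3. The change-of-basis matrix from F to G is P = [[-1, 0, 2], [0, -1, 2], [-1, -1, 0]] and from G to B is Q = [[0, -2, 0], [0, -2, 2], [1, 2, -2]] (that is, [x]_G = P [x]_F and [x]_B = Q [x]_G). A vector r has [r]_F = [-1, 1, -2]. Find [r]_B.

Composing the changes, [r]_B = Q P [r]_F.
Q P = [[0, 2, -4], [-2, 0, -4], [1, 0, 6]]; applying this to [-1, 1, -2] gives [10, 10, -13].

[10, 10, -13]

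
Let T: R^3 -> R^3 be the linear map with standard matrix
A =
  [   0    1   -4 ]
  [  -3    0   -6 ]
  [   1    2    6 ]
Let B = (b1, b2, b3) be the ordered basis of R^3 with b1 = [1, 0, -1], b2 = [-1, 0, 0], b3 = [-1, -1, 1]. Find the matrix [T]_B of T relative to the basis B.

Let P have columns b1, ..., b3. Then [T]_B = P^(-1) A P.
Here det P = -1, so P^(-1) is integer; computing A P first and then P^(-1)(A P) gives [[2, -2, 0], [1, 1, 2], [-3, -3, 3]].

[[2, -2, 0], [1, 1, 2], [-3, -3, 3]]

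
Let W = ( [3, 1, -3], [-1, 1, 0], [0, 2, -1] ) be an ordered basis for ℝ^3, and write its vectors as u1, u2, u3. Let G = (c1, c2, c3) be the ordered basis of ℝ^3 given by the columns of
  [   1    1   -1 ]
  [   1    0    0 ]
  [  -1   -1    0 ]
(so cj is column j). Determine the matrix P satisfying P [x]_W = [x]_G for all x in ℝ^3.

[[1, 1, 2], [2, -1, -1], [0, 1, 1]]

Column j of P is [uj]_G, since P maps W-coordinates to G-coordinates.
Expressing u1 in G: u1 = c1 + 2c2 + 0·c3, so column 1 of P is [1, 2, 0].
Doing the same for each uj gives P = [[1, 1, 2], [2, -1, -1], [0, 1, 1]].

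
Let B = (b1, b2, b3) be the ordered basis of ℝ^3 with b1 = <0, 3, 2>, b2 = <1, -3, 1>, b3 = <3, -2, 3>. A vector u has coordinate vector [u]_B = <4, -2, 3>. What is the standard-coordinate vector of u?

The coordinates say u = 4b1 - 2b2 + 3b3; adding the scaled basis vectors gives <7, 12, 15>.

<7, 12, 15>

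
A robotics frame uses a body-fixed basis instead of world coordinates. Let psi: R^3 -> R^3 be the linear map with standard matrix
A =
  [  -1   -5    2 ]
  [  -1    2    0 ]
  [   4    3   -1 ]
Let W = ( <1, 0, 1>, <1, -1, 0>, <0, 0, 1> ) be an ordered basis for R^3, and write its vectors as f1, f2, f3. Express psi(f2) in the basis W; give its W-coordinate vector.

Compute psi(f2) = A f2 = <4, -3, 1> in standard coordinates.
Then write this in W-coordinates: solve for y in y_1 f1 + ... + y_3 f3 = <4, -3, 1>.
This gives y = <1, 3, 0>, which is column 2 of [psi]_W.

<1, 3, 0>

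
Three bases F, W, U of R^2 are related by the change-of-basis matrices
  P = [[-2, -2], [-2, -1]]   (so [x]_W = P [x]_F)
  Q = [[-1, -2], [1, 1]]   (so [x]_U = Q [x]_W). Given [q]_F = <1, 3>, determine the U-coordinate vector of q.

First [q]_W = P [q]_F = <-8, -5>.
Then [q]_U = Q [q]_W = <18, -13>.

<18, -13>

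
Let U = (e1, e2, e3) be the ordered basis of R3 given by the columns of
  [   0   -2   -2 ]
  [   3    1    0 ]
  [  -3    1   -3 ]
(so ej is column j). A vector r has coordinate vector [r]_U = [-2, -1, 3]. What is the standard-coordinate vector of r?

[-4, -7, -4]

The coordinates say r = -2e1 - e2 + 3e3; adding the scaled basis vectors gives [-4, -7, -4].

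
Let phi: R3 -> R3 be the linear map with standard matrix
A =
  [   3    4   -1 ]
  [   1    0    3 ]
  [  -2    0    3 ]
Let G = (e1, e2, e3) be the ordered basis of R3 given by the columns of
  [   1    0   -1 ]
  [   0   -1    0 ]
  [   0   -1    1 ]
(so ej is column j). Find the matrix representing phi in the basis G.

[[0, -3, -1], [-1, 3, -2], [-3, 0, 3]]

With P the matrix whose columns are e1, ..., e3, [phi]_G = P^(-1) A P.
Column by column: phi(e1) = A e1 = (3, 1, -2); its G-coordinates (0, -1, -3) give column 1.
Continuing for each basis vector yields [phi]_G = [[0, -3, -1], [-1, 3, -2], [-3, 0, 3]].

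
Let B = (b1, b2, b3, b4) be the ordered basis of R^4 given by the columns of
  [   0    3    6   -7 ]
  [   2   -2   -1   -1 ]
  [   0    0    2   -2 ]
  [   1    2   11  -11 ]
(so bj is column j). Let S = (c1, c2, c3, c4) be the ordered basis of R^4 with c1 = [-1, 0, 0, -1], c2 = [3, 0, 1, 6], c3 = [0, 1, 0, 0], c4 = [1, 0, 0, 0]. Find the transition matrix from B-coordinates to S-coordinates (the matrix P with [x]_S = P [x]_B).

[[-1, -2, 1, -1], [0, 0, 2, -2], [2, -2, -1, -1], [-1, 1, 1, -2]]

Take x = bj: its B-coordinates are the j-th standard unit vector, so P e_j — column j of P — equals [bj]_S.
b1 = -c1 + 0·c2 + 2c3 - c4, giving column 1 = [-1, 0, 2, -1]; repeating for each j gives P = [[-1, -2, 1, -1], [0, 0, 2, -2], [2, -2, -1, -1], [-1, 1, 1, -2]].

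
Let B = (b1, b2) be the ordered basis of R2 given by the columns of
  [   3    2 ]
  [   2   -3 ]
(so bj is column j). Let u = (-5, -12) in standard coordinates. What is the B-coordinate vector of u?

We seek scalars with c_1 b1 + c_2 b2 = u; equivalently solve M c = u where the columns of M are b1, b2.
System: 3c_1 + 2c_2 = -5, 2c_1 - 3c_2 = -12; solving gives c_1 = -3, c_2 = 2.
Check: -3b1 + 2b2 = (-5, -12).

(-3, 2)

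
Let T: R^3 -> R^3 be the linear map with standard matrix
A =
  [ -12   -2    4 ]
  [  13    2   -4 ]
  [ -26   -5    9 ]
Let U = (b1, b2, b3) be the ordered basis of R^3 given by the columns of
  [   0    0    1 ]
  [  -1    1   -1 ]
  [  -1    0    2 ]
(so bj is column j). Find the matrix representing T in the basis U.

[[0, 1, -1], [0, 1, 0], [-2, -2, -2]]

Let P have columns b1, ..., b3. Then [T]_U = P^(-1) A P.
Here det P = 1, so P^(-1) is integer; computing A P first and then P^(-1)(A P) gives [[0, 1, -1], [0, 1, 0], [-2, -2, -2]].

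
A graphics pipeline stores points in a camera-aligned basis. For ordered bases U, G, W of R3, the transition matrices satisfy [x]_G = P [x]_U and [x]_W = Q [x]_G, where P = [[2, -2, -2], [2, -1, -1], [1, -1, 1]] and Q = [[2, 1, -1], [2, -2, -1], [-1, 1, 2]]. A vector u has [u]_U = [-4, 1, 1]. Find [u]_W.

First [u]_G = P [u]_U = [-12, -10, -4].
Then [u]_W = Q [u]_G = [-30, 0, -6].

[-30, 0, -6]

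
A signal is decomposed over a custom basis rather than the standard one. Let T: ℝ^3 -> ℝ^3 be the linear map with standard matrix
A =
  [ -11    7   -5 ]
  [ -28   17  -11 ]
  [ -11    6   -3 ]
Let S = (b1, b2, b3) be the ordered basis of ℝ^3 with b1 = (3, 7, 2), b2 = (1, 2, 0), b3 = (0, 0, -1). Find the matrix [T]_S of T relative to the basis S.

Let P have columns b1, ..., b3. Then [T]_S = P^(-1) A P.
Here det P = 1, so P^(-1) is integer; computing A P first and then P^(-1)(A P) gives [[1, 0, 1], [3, 3, 2], [-1, -1, -1]].

[[1, 0, 1], [3, 3, 2], [-1, -1, -1]]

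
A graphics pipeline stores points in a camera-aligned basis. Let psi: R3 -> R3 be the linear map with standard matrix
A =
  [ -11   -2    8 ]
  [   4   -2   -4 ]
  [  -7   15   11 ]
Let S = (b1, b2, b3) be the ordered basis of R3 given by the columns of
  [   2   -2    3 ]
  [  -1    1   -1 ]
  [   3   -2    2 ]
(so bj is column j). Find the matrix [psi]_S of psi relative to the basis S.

Let P have columns b1, ..., b3. Then [psi]_S = P^(-1) A P.
Here det P = -1, so P^(-1) is integer; computing A P first and then P^(-1)(A P) gives [[0, 3, -2], [-2, 1, 1], [0, 0, -3]].

[[0, 3, -2], [-2, 1, 1], [0, 0, -3]]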